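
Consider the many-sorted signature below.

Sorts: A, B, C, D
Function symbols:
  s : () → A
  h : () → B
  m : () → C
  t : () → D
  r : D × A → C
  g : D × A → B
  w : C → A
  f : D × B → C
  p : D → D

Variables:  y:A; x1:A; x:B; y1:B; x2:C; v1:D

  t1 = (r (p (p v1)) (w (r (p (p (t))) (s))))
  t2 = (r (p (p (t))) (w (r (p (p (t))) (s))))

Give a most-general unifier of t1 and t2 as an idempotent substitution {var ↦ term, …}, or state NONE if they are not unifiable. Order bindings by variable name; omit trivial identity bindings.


{v1 ↦ (t)}


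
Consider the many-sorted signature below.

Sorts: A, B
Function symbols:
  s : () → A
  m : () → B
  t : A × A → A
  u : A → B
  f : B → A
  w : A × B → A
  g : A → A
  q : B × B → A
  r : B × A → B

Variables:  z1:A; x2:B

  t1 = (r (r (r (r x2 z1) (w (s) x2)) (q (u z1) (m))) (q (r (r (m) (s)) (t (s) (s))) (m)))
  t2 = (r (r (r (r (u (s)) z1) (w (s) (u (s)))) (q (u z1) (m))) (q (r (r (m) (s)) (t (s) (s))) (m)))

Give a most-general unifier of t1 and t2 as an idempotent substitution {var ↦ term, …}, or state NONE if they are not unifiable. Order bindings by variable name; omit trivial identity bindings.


{x2 ↦ (u (s))}


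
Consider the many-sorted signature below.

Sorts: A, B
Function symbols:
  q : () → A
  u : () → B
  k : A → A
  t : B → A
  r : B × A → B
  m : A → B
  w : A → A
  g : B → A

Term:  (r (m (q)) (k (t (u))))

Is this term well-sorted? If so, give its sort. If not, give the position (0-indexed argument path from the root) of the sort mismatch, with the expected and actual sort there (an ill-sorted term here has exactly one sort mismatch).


well-sorted; sort = B

    (q) : A
  (m (q)) : B
      (u) : B
    (t (u)) : A
  (k (t (u))) : A
(r (m (q)) (k (t (u)))) : B


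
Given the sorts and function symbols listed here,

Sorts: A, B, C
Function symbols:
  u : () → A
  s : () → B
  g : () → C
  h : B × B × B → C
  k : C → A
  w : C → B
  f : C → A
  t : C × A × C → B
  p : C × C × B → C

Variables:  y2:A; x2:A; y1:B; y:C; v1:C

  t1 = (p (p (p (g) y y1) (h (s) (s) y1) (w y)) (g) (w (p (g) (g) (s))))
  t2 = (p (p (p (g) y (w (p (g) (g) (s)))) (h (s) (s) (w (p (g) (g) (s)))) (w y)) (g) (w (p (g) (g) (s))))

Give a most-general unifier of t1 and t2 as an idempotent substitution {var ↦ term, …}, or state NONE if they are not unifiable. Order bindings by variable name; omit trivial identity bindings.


{y1 ↦ (w (p (g) (g) (s)))}


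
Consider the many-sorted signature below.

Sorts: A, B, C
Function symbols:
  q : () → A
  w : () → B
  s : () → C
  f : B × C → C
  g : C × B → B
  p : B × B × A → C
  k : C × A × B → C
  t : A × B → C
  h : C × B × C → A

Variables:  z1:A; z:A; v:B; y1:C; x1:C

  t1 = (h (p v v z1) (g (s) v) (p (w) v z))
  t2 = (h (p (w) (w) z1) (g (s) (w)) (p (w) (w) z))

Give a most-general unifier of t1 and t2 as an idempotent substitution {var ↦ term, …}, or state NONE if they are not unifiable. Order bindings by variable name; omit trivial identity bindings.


{v ↦ (w)}


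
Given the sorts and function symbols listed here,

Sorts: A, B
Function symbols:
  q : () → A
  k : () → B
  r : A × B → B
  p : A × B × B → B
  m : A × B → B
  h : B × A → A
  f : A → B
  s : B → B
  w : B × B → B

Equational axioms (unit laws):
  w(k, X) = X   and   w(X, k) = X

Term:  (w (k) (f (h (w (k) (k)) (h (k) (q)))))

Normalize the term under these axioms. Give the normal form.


normal form = (f (h (k) (h (k) (q))))

1. (w (k) (f (h (w (k) (k)) (h (k) (q)))))  →  (f (h (w (k) (k)) (h (k) (q))))
2. (f (h (w (k) (k)) (h (k) (q))))  →  (f (h (k) (h (k) (q))))


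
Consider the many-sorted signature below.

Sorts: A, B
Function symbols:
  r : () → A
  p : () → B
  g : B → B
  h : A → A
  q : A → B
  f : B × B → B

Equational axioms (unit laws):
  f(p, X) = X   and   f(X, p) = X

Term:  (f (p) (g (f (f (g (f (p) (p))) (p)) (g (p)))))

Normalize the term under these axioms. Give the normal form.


1. (f (p) (g (f (f (g (f (p) (p))) (p)) (g (p)))))  →  (g (f (f (g (f (p) (p))) (p)) (g (p))))
2. (g (f (f (g (f (p) (p))) (p)) (g (p))))  →  (g (f (g (f (p) (p))) (g (p))))
3. (g (f (g (f (p) (p))) (g (p))))  →  (g (f (g (p)) (g (p))))

normal form = (g (f (g (p)) (g (p))))


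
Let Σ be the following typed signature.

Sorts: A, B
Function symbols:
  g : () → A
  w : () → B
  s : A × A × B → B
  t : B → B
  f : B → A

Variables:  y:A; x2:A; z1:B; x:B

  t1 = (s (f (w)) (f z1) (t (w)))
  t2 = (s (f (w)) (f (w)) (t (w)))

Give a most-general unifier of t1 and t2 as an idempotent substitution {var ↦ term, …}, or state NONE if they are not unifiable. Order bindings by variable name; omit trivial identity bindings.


{z1 ↦ (w)}


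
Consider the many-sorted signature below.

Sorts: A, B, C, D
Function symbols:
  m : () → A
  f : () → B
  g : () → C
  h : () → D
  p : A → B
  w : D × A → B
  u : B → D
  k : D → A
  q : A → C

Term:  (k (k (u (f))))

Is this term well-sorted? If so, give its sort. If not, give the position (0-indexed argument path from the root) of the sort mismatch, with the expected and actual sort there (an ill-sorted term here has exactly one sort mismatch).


ill-sorted at position [0]: expected D, got A

      (f) : B
    (u (f)) : D
  (k (u (f))) : A
(k (k (u (f)))) : ✗ arg 0 at [0] has sort A, expected D


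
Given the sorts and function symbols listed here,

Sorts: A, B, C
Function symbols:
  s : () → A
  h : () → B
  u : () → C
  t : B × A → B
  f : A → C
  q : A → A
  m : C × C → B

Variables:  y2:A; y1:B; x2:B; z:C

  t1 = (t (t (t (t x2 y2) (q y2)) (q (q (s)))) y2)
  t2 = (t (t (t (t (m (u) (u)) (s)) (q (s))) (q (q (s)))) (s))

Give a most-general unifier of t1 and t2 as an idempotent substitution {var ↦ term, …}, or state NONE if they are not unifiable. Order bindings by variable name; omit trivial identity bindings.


{x2 ↦ (m (u) (u)), y2 ↦ (s)}


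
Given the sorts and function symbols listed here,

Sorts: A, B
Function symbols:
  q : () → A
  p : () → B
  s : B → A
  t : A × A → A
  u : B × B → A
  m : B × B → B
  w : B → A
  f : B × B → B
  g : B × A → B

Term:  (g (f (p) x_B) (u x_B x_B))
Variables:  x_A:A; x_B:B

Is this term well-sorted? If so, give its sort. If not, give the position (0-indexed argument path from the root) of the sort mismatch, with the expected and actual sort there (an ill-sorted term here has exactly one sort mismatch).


    (p) : B
    x_B : B
  (f (p) x_B) : B
    x_B : B
    x_B : B
  (u x_B x_B) : A
(g (f (p) x_B) (u x_B x_B)) : B

well-sorted; sort = B


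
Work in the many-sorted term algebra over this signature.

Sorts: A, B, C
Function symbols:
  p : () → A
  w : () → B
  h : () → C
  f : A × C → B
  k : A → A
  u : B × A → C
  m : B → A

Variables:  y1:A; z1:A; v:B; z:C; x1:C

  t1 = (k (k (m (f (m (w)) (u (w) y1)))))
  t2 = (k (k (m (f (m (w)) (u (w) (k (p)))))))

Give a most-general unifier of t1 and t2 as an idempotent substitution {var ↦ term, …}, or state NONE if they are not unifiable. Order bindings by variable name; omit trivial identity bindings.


{y1 ↦ (k (p))}


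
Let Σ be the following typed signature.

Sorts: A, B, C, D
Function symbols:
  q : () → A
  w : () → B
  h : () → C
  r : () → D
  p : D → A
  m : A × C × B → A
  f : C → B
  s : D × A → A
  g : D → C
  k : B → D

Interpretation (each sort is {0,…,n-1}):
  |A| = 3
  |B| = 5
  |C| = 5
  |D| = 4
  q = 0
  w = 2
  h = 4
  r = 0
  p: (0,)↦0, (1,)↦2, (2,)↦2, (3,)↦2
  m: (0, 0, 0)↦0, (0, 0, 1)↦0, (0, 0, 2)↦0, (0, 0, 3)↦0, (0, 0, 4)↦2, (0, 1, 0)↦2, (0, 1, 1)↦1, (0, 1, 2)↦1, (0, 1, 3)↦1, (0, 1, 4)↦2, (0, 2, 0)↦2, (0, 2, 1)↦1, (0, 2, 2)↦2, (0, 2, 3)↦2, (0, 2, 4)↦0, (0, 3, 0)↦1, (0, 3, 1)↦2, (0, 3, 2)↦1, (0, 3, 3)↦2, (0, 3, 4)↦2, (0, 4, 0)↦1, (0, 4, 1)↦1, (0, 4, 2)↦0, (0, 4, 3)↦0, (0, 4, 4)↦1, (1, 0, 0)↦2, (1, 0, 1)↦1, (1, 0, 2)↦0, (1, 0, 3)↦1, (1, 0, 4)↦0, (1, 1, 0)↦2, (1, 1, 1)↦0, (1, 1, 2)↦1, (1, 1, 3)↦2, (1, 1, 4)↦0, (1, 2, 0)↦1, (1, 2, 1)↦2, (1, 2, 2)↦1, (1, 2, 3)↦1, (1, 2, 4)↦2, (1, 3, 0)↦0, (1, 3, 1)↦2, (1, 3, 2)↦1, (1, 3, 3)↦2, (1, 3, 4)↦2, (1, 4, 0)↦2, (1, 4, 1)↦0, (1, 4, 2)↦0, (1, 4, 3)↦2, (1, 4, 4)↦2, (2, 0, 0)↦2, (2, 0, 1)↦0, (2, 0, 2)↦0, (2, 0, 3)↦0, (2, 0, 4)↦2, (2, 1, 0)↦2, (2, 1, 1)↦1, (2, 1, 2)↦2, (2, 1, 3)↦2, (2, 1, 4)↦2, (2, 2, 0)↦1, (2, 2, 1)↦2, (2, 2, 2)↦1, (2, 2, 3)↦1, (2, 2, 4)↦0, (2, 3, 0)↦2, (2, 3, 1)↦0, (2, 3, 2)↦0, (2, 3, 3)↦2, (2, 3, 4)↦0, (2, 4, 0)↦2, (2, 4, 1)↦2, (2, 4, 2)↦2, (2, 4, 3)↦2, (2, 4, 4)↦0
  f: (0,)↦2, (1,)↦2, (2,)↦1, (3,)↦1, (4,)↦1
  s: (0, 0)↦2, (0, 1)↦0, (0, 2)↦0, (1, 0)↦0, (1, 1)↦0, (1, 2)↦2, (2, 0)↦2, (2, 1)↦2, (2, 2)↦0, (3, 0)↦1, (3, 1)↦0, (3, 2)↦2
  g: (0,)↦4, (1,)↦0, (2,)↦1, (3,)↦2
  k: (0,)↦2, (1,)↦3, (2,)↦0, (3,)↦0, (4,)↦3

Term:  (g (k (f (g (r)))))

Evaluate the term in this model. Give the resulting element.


  r = 0
  (g (r)) = g(0,) = 4
  (f (g (r))) = f(4,) = 1
  (k (f (g (r)))) = k(1,) = 3
  (g (k (f (g (r))))) = g(3,) = 2

value = 2


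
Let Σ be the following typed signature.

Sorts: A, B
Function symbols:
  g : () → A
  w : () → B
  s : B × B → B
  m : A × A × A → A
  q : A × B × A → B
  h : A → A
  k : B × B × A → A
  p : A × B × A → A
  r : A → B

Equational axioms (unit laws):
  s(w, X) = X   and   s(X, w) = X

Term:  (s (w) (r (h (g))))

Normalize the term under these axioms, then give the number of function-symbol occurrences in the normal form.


size = 3

1. (s (w) (r (h (g))))  →  (r (h (g)))
normal form: (r (h (g)))


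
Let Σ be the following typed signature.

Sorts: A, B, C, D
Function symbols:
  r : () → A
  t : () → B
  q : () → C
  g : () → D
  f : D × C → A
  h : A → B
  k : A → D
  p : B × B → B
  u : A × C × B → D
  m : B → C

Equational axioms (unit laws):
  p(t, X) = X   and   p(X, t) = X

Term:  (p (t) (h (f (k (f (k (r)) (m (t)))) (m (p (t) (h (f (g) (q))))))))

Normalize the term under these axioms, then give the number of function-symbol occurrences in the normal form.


size = 13

1. (p (t) (h (f (k (f (k (r)) (m (t)))) (m (p (t) (h (f (g) (q))))))))  →  (h (f (k (f (k (r)) (m (t)))) (m (p (t) (h (f (g) (q)))))))
2. (h (f (k (f (k (r)) (m (t)))) (m (p (t) (h (f (g) (q)))))))  →  (h (f (k (f (k (r)) (m (t)))) (m (h (f (g) (q))))))
normal form: (h (f (k (f (k (r)) (m (t)))) (m (h (f (g) (q))))))


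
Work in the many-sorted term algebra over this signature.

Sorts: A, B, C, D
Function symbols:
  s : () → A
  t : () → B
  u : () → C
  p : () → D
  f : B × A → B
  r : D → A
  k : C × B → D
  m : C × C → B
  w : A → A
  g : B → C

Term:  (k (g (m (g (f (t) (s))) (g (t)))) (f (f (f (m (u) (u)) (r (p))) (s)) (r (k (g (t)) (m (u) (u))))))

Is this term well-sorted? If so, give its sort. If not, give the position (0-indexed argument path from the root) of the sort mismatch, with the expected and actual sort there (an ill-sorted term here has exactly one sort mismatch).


well-sorted; sort = D

          (t) : B
          (s) : A
        (f (t) (s)) : B
      (g (f (t) (s))) : C
        (t) : B
      (g (t)) : C
    (m (g (f (t) (s))) (g (t))) : B
  (g (m (g (f (t) (s))) (g (t)))) : C
          (u) : C
          (u) : C
        (m (u) (u)) : B
          (p) : D
        (r (p)) : A
      (f (m (u) (u)) (r (p))) : B
      (s) : A
    (f (f (m (u) (u)) (r (p))) (s)) : B
          (t) : B
        (g (t)) : C
          (u) : C
          (u) : C
        (m (u) (u)) : B
      (k (g (t)) (m (u) (u))) : D
    (r (k (g (t)) (m (u) (u)))) : A
  (f (f (f (m (u) (u)) (r (p))) (s)) (r (k (g (t)) (m (u) (u))))) : B
(k (g (m (g (f (t) (s))) (g (t)))) (f (f (f (m (u) (u)) (r (p))) (s)) (r (k (g (t)) (m (u) (u)))))) : D


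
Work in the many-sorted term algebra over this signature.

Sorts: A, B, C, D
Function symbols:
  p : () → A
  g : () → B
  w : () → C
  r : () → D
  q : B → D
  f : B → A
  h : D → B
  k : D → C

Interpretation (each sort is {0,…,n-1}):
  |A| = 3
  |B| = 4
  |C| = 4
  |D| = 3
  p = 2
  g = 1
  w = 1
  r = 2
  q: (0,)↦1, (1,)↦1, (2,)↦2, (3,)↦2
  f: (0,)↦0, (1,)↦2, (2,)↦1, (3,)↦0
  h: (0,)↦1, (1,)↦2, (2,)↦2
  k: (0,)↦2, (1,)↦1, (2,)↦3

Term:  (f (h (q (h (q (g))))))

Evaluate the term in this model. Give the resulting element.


value = 1

  g = 1
  (q (g)) = q(1,) = 1
  (h (q (g))) = h(1,) = 2
  (q (h (q (g)))) = q(2,) = 2
  (h (q (h (q (g))))) = h(2,) = 2
  (f (h (q (h (q (g)))))) = f(2,) = 1


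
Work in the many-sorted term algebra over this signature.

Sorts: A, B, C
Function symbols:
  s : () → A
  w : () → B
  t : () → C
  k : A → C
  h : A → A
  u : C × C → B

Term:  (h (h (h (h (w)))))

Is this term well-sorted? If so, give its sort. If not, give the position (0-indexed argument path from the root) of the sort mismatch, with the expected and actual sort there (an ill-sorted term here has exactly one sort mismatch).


        (w) : B
      (h (w)) : ✗ arg 0 at [0, 0, 0, 0] has sort B, expected A

ill-sorted at position [0, 0, 0, 0]: expected A, got B


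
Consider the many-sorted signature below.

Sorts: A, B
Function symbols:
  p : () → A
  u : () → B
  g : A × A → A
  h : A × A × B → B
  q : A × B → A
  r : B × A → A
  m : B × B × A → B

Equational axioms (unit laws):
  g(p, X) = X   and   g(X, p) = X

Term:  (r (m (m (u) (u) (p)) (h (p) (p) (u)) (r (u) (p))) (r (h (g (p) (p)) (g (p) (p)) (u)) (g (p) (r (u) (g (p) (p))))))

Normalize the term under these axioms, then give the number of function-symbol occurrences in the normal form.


size = 21

1. (r (m (m (u) (u) (p)) (h (p) (p) (u)) (r (u) (p))) (r (h (g (p) (p)) (g (p) (p)) (u)) (g (p) (r (u) (g (p) (p))))))  →  (r (m (m (u) (u) (p)) (h (p) (p) (u)) (r (u) (p))) (r (h (p) (g (p) (p)) (u)) (g (p) (r (u) (g (p) (p))))))
2. (r (m (m (u) (u) (p)) (h (p) (p) (u)) (r (u) (p))) (r (h (p) (g (p) (p)) (u)) (g (p) (r (u) (g (p) (p))))))  →  (r (m (m (u) (u) (p)) (h (p) (p) (u)) (r (u) (p))) (r (h (p) (p) (u)) (g (p) (r (u) (g (p) (p))))))
3. (r (m (m (u) (u) (p)) (h (p) (p) (u)) (r (u) (p))) (r (h (p) (p) (u)) (g (p) (r (u) (g (p) (p))))))  →  (r (m (m (u) (u) (p)) (h (p) (p) (u)) (r (u) (p))) (r (h (p) (p) (u)) (r (u) (g (p) (p)))))
4. (r (m (m (u) (u) (p)) (h (p) (p) (u)) (r (u) (p))) (r (h (p) (p) (u)) (r (u) (g (p) (p)))))  →  (r (m (m (u) (u) (p)) (h (p) (p) (u)) (r (u) (p))) (r (h (p) (p) (u)) (r (u) (p))))
normal form: (r (m (m (u) (u) (p)) (h (p) (p) (u)) (r (u) (p))) (r (h (p) (p) (u)) (r (u) (p))))


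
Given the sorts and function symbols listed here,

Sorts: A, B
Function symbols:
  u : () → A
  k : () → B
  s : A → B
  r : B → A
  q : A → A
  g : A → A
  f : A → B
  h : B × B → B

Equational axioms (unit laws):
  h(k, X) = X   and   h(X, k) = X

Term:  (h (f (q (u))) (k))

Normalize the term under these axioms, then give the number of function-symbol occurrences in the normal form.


size = 3

1. (h (f (q (u))) (k))  →  (f (q (u)))
normal form: (f (q (u)))


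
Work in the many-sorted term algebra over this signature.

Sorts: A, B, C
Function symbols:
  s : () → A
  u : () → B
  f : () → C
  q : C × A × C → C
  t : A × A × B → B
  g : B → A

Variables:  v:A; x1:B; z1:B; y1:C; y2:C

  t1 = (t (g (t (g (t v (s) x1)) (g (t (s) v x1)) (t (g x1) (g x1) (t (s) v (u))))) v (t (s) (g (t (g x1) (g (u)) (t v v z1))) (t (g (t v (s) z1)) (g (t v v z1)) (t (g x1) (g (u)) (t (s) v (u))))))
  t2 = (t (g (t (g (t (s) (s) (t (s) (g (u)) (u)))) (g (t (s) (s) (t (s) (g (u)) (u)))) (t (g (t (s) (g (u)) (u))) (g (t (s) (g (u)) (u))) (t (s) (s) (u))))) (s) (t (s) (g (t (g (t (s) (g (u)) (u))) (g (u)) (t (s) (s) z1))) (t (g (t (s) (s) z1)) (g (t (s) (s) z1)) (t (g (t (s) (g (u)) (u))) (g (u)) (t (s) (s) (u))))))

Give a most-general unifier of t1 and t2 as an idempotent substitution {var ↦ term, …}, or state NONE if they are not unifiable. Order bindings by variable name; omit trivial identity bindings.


{v ↦ (s), x1 ↦ (t (s) (g (u)) (u))}


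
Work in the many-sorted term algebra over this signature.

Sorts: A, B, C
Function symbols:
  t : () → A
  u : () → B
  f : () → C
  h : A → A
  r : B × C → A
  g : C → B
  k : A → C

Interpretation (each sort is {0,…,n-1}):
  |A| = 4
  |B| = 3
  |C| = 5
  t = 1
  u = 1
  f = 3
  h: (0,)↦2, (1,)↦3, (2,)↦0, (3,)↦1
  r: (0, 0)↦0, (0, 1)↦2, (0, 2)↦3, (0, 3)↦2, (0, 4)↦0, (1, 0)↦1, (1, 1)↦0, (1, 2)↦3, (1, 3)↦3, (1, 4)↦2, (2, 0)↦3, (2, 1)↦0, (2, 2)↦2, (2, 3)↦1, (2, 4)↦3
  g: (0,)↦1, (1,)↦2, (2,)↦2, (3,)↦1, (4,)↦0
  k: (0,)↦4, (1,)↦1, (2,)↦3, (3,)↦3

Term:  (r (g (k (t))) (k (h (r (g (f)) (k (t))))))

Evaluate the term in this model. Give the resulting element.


value = 1

  t = 1
  (k (t)) = k(1,) = 1
  (g (k (t))) = g(1,) = 2
  f = 3
  (g (f)) = g(3,) = 1
  t = 1
  (k (t)) = k(1,) = 1
  (r (g (f)) (k (t))) = r(1, 1) = 0
  (h (r (g (f)) (k (t)))) = h(0,) = 2
  (k (h (r (g (f)) (k (t))))) = k(2,) = 3
  (r (g (k (t))) (k (h (r (g (f)) (k (t)))))) = r(2, 3) = 1


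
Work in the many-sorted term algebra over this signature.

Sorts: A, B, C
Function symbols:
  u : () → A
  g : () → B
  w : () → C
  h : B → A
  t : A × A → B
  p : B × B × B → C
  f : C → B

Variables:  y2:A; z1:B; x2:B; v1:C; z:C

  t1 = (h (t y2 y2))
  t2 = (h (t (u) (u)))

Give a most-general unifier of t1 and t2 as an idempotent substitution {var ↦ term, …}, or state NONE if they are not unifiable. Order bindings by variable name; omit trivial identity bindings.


{y2 ↦ (u)}


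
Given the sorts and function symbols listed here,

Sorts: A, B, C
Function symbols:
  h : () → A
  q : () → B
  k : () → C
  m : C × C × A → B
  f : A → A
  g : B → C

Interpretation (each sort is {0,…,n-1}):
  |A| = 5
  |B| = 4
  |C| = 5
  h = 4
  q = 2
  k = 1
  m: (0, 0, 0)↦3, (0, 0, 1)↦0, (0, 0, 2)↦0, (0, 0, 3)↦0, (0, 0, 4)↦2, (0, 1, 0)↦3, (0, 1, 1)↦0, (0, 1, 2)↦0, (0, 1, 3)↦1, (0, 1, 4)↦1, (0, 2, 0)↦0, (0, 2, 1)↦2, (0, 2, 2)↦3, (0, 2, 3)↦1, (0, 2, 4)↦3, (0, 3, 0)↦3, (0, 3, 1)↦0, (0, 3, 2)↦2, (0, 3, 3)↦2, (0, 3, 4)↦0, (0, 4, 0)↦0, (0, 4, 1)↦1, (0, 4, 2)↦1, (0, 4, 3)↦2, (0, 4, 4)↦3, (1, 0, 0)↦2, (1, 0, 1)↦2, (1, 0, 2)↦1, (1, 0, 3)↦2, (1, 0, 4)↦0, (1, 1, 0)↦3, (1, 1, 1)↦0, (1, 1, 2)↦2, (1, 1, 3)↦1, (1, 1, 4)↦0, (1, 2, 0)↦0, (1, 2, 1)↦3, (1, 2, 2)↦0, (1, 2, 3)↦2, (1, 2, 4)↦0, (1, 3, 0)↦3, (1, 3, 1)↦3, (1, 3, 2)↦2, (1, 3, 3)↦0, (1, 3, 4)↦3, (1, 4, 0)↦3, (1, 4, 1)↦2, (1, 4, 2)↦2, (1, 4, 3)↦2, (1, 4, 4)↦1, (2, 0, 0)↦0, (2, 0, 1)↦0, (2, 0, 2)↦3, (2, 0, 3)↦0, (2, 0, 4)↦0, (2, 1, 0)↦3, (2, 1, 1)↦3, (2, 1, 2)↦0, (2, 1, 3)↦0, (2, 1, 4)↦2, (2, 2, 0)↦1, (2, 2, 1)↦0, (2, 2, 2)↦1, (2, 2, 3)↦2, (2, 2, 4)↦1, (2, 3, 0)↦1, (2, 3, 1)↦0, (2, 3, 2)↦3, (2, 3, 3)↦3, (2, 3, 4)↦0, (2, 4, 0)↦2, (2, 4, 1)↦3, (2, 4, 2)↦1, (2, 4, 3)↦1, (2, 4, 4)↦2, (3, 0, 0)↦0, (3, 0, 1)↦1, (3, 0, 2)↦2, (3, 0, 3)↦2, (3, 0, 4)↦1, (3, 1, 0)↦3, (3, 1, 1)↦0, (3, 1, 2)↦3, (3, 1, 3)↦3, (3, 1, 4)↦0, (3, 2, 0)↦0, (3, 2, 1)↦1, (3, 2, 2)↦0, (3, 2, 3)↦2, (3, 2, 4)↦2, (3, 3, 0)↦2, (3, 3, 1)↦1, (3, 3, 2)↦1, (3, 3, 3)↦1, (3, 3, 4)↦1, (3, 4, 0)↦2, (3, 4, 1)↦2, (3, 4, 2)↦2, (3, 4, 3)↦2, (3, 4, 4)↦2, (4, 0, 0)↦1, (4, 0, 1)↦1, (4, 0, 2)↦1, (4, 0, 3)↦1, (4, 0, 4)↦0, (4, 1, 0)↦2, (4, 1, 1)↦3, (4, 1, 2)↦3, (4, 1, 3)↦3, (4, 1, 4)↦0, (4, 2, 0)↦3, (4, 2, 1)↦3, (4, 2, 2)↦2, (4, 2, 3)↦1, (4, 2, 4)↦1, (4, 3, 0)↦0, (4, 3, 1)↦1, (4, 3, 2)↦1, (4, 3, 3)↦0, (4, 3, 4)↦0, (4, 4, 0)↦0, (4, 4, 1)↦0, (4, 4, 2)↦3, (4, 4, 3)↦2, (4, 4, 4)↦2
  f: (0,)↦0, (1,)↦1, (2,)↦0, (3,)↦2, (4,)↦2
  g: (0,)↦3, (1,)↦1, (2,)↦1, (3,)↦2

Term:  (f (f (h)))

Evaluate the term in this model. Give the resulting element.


value = 0

  h = 4
  (f (h)) = f(4,) = 2
  (f (f (h))) = f(2,) = 0


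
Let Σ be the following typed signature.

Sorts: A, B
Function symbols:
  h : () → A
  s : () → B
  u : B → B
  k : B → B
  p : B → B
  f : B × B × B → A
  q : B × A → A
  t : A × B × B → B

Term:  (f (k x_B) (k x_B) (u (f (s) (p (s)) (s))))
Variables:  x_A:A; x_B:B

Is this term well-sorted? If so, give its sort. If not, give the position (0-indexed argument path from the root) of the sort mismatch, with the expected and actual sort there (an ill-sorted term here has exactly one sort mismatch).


    x_B : B
  (k x_B) : B
    x_B : B
  (k x_B) : B
      (s) : B
        (s) : B
      (p (s)) : B
      (s) : B
    (f (s) (p (s)) (s)) : A
  (u (f (s) (p (s)) (s))) : ✗ arg 0 at [2, 0] has sort A, expected B

ill-sorted at position [2, 0]: expected B, got A


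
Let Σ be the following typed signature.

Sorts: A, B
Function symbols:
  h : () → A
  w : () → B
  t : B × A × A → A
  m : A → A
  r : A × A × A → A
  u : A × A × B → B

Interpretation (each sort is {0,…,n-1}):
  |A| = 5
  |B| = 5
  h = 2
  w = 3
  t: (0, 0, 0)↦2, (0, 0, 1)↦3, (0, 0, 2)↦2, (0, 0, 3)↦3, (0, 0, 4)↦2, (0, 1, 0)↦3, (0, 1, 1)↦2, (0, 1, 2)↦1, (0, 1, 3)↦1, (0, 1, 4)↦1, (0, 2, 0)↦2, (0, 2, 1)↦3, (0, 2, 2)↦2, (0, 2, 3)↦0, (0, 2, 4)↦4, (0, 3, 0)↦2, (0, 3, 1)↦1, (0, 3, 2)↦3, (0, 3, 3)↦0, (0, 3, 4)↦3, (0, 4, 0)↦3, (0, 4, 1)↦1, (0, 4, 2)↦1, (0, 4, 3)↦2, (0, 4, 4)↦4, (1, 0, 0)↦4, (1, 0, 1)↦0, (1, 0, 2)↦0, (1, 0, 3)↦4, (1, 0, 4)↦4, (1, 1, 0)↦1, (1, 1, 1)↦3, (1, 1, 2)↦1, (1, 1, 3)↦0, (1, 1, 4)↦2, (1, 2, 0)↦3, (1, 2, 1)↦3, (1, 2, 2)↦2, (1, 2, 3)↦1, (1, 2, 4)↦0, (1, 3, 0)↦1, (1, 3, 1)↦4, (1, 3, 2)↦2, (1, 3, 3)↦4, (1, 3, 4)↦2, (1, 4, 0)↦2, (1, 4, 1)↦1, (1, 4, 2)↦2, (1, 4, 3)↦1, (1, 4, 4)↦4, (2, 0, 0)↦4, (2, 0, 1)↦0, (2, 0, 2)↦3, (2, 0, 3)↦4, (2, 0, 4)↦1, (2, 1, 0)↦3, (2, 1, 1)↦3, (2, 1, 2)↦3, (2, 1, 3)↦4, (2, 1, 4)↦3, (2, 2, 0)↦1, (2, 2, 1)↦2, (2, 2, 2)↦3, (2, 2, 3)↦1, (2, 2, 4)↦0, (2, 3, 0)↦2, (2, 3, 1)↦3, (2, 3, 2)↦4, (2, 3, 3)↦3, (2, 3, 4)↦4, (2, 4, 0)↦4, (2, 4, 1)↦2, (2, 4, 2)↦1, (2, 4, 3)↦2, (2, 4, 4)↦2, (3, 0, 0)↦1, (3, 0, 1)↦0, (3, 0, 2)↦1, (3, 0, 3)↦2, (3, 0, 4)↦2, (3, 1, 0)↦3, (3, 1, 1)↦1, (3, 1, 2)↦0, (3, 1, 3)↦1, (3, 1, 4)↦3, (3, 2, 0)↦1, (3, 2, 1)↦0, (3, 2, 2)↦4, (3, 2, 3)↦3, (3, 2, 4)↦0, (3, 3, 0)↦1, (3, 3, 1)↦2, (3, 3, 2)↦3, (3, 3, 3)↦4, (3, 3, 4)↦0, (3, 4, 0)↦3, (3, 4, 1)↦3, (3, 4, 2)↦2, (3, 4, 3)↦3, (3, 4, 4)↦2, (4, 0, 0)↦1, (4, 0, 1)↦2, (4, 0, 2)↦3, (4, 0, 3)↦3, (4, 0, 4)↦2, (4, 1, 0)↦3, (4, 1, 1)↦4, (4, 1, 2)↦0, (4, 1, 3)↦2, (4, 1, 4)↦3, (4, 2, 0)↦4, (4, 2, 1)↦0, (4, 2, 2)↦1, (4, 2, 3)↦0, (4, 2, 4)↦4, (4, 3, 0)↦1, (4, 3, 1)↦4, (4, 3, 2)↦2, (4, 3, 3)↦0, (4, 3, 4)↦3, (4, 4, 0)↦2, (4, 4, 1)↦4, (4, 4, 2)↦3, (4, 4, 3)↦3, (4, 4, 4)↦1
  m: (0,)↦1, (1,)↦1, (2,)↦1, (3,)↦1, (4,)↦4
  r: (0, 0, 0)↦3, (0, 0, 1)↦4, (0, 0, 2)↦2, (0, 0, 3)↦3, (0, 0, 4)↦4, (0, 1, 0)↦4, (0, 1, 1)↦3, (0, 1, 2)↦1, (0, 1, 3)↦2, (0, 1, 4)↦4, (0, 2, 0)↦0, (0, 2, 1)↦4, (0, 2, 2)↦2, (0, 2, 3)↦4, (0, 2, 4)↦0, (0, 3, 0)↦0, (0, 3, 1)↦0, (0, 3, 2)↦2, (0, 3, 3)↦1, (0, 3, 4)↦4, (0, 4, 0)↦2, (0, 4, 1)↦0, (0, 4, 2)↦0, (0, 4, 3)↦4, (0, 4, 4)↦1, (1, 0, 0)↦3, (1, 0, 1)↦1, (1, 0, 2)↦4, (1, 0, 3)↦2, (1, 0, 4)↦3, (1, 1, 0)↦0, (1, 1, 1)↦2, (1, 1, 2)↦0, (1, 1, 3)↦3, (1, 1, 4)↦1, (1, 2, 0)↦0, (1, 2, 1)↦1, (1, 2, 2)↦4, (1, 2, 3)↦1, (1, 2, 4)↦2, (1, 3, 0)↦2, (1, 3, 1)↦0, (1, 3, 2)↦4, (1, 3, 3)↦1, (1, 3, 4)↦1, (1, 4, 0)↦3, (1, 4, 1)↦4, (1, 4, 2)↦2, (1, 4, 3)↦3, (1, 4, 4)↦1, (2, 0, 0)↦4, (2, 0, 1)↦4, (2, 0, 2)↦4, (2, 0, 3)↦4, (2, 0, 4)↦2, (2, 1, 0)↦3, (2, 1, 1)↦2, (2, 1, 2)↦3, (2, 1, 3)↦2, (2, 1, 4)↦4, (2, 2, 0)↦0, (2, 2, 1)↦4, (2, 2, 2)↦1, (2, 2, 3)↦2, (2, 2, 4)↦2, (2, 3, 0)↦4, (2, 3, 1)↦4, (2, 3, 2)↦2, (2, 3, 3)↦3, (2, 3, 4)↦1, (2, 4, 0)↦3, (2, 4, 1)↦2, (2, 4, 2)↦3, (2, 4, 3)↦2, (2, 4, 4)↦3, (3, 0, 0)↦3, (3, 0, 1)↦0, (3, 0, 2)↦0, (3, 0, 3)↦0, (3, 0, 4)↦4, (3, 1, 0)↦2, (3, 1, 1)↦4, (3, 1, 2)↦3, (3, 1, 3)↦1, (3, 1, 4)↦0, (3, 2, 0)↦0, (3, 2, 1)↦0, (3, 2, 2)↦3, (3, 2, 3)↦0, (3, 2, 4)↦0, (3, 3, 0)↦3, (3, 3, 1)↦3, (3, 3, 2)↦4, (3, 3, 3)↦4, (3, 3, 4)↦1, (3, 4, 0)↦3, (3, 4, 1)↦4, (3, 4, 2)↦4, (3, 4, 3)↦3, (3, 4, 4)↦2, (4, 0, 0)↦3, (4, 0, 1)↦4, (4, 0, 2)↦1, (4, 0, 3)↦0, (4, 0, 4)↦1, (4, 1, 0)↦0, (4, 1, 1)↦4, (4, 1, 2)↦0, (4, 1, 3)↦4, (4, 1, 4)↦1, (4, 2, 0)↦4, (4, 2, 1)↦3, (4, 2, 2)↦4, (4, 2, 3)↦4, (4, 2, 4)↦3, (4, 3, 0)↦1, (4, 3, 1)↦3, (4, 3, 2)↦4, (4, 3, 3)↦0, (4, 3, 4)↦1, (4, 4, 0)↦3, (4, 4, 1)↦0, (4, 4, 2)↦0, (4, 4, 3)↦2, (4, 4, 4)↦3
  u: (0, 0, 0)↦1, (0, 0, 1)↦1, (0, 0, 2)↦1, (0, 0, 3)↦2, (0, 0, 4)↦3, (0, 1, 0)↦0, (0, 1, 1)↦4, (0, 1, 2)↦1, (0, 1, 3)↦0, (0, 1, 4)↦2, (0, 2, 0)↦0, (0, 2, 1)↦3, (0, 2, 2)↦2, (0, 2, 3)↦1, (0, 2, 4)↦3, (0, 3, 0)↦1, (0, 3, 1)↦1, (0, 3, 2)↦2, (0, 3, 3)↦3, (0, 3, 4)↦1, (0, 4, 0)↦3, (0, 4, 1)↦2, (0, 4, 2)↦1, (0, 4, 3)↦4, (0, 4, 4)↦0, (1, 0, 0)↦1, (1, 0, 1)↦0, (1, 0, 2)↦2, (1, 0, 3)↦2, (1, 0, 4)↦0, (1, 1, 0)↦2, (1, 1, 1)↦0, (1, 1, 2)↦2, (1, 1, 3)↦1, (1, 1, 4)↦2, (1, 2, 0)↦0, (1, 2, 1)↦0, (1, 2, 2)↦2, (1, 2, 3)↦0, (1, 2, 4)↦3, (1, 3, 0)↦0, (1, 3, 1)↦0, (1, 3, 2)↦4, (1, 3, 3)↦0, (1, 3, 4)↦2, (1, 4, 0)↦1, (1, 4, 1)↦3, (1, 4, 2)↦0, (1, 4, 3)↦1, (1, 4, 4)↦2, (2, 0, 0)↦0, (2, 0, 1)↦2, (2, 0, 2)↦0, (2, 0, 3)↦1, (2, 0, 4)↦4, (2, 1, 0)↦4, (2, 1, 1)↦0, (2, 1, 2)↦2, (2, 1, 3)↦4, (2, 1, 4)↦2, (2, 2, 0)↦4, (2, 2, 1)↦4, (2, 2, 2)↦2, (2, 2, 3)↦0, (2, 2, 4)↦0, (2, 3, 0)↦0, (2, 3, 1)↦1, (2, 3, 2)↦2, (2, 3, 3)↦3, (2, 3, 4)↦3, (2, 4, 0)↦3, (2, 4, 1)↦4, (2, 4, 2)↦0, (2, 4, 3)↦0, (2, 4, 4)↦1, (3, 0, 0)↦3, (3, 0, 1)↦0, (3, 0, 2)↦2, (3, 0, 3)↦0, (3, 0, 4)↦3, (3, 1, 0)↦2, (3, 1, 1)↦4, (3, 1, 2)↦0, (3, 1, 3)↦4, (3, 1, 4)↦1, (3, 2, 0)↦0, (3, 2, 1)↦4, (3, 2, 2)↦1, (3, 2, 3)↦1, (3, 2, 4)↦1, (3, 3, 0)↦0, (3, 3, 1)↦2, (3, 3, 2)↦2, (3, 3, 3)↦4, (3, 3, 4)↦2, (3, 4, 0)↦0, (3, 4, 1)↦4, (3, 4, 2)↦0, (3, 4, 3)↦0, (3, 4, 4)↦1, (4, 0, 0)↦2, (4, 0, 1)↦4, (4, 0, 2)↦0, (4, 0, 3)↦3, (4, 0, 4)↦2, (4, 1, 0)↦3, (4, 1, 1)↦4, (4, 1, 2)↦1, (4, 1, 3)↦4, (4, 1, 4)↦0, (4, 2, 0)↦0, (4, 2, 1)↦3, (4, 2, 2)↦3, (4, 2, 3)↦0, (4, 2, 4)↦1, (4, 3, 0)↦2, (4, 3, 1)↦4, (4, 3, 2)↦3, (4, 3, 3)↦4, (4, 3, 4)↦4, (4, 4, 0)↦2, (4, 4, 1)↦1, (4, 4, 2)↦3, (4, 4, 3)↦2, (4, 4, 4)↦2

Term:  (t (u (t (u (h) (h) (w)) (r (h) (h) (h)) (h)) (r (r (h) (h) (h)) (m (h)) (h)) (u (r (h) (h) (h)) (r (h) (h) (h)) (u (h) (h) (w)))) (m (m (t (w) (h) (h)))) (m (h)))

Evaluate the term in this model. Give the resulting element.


value = 2

  h = 2
  h = 2
  w = 3
  (u (h) (h) (w)) = u(2, 2, 3) = 0
  h = 2
  h = 2
  h = 2
  (r (h) (h) (h)) = r(2, 2, 2) = 1
  h = 2
  (t (u (h) (h) (w)) (r (h) (h) (h)) (h)) = t(0, 1, 2) = 1
  h = 2
  h = 2
  h = 2
  (r (h) (h) (h)) = r(2, 2, 2) = 1
  h = 2
  (m (h)) = m(2,) = 1
  h = 2
  (r (r (h) (h) (h)) (m (h)) (h)) = r(1, 1, 2) = 0
  h = 2
  h = 2
  h = 2
  (r (h) (h) (h)) = r(2, 2, 2) = 1
  h = 2
  h = 2
  h = 2
  (r (h) (h) (h)) = r(2, 2, 2) = 1
  h = 2
  h = 2
  w = 3
  (u (h) (h) (w)) = u(2, 2, 3) = 0
  (u (r (h) (h) (h)) (r (h) (h) (h)) (u (h) (h) (w))) = u(1, 1, 0) = 2
  (u (t (u (h) (h) (w)) (r (h) (h) (h)) (h)) (r (r (h) (h) (h)) (m (h)) (h)) (u (r (h) (h) (h)) (r (h) (h) (h)) (u (h) (h) (w)))) = u(1, 0, 2) = 2
  w = 3
  h = 2
  h = 2
  (t (w) (h) (h)) = t(3, 2, 2) = 4
  (m (t (w) (h) (h))) = m(4,) = 4
  (m (m (t (w) (h) (h)))) = m(4,) = 4
  h = 2
  (m (h)) = m(2,) = 1
  (t (u (t (u (h) (h) (w)) (r (h) (h) (h)) (h)) (r (r (h) (h) (h)) (m (h)) (h)) (u (r (h) (h) (h)) (r (h) (h) (h)) (u (h) (h) (w)))) (m (m (t (w) (h) (h)))) (m (h))) = t(2, 4, 1) = 2


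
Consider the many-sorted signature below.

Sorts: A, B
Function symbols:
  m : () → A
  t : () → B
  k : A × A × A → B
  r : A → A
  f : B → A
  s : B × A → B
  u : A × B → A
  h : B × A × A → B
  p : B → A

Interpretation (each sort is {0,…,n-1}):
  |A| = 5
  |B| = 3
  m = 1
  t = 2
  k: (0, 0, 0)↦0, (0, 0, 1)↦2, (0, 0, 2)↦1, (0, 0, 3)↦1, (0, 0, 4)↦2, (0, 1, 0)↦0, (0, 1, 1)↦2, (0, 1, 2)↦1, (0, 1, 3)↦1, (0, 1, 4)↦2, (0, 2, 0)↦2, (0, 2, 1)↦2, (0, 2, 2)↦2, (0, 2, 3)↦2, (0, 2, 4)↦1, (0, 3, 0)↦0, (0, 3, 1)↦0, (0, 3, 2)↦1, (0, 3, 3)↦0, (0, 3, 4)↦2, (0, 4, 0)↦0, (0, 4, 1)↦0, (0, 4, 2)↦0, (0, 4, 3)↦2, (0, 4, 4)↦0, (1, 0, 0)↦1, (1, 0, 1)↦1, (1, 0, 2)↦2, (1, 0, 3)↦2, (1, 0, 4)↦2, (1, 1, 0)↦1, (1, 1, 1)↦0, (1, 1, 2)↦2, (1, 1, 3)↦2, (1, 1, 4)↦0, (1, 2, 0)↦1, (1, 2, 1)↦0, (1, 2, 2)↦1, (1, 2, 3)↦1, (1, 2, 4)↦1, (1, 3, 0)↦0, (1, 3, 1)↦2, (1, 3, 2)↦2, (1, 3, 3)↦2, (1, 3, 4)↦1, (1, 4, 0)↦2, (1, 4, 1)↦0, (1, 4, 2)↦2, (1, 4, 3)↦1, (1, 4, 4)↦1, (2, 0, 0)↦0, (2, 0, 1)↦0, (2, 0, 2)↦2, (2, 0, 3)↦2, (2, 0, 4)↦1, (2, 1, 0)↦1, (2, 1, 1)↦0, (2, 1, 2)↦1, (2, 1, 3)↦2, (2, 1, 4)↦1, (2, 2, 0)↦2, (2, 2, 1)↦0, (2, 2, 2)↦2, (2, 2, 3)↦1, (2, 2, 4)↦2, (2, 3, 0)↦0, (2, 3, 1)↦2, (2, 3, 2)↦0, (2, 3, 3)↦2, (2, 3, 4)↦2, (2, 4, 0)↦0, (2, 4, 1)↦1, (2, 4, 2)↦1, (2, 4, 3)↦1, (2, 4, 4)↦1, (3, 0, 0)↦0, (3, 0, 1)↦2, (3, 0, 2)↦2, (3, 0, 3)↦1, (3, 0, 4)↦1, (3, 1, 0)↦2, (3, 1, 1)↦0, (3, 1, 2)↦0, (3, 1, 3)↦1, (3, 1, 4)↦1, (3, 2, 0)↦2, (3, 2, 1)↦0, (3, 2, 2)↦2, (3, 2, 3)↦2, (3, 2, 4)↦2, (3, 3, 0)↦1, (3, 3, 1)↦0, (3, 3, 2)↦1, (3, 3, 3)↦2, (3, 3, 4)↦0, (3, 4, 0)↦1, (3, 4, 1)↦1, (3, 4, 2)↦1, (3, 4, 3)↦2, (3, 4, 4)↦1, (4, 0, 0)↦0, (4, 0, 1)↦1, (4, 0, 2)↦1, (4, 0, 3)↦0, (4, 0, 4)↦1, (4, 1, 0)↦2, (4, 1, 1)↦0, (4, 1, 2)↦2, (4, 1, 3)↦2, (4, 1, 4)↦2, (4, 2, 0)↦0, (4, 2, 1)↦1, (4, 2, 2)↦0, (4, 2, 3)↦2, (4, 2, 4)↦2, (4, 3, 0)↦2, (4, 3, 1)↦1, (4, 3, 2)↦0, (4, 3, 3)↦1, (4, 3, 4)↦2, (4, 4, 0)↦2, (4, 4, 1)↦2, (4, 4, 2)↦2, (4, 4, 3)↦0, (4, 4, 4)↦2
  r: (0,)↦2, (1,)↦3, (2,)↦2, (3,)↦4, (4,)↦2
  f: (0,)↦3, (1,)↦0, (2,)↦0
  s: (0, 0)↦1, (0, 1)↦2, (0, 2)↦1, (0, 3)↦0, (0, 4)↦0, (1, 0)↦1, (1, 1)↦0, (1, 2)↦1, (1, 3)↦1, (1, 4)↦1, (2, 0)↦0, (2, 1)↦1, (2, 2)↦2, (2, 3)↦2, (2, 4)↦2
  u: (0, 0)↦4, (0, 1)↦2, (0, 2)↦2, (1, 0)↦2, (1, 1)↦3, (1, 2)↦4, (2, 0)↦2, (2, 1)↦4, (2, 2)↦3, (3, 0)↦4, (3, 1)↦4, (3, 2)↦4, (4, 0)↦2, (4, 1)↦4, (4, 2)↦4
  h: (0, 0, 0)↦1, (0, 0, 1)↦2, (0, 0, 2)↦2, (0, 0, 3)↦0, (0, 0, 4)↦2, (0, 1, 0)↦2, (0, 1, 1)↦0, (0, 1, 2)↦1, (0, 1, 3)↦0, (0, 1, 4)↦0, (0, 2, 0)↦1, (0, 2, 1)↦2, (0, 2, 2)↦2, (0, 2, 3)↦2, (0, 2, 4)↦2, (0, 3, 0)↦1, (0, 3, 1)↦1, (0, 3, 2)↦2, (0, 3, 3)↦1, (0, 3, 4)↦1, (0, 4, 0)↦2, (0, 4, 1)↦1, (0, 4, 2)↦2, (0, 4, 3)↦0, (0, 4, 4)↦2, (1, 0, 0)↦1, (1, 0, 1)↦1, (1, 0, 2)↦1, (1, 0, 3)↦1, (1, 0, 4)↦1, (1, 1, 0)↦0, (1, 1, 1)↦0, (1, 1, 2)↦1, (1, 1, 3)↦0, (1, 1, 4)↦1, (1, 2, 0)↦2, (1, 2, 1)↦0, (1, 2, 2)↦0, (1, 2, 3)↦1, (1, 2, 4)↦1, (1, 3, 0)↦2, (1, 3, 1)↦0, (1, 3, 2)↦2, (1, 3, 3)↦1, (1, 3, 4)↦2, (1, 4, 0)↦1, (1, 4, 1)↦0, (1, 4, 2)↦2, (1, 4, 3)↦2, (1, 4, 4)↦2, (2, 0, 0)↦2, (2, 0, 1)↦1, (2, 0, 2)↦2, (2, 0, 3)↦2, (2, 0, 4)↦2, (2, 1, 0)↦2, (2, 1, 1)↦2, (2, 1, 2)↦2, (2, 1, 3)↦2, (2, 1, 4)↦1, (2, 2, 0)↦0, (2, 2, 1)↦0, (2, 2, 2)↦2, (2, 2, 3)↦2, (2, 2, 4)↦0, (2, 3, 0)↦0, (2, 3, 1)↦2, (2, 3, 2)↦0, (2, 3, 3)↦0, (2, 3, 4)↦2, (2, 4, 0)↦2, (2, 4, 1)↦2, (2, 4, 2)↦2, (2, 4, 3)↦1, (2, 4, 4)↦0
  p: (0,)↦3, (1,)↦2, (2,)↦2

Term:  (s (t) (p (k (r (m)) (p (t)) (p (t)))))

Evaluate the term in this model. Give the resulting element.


value = 2

  t = 2
  m = 1
  (r (m)) = r(1,) = 3
  t = 2
  (p (t)) = p(2,) = 2
  t = 2
  (p (t)) = p(2,) = 2
  (k (r (m)) (p (t)) (p (t))) = k(3, 2, 2) = 2
  (p (k (r (m)) (p (t)) (p (t)))) = p(2,) = 2
  (s (t) (p (k (r (m)) (p (t)) (p (t))))) = s(2, 2) = 2


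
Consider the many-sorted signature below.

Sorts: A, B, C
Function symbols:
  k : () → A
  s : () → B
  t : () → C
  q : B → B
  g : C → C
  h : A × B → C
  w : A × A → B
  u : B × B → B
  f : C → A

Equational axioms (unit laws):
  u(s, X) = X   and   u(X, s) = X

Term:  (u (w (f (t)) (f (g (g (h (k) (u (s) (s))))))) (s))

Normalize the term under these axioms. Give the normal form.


normal form = (w (f (t)) (f (g (g (h (k) (s))))))

1. (u (w (f (t)) (f (g (g (h (k) (u (s) (s))))))) (s))  →  (w (f (t)) (f (g (g (h (k) (u (s) (s)))))))
2. (w (f (t)) (f (g (g (h (k) (u (s) (s)))))))  →  (w (f (t)) (f (g (g (h (k) (s))))))


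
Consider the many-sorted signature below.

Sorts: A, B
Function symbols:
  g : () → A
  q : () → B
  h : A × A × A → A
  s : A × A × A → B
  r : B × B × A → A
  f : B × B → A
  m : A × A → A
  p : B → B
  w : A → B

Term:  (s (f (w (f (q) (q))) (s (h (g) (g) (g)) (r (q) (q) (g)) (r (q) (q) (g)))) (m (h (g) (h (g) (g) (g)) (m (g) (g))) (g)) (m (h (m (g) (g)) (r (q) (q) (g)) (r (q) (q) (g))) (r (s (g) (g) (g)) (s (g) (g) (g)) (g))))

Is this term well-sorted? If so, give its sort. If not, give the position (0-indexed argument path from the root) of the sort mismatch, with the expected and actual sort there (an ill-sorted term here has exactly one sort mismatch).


        (q) : B
        (q) : B
      (f (q) (q)) : A
    (w (f (q) (q))) : B
        (g) : A
        (g) : A
        (g) : A
      (h (g) (g) (g)) : A
        (q) : B
        (q) : B
        (g) : A
      (r (q) (q) (g)) : A
        (q) : B
        (q) : B
        (g) : A
      (r (q) (q) (g)) : A
    (s (h (g) (g) (g)) (r (q) (q) (g)) (r (q) (q) (g))) : B
  (f (w (f (q) (q))) (s (h (g) (g) (g)) (r (q) (q) (g)) (r (q) (q) (g)))) : A
      (g) : A
        (g) : A
        (g) : A
        (g) : A
      (h (g) (g) (g)) : A
        (g) : A
        (g) : A
      (m (g) (g)) : A
    (h (g) (h (g) (g) (g)) (m (g) (g))) : A
    (g) : A
  (m (h (g) (h (g) (g) (g)) (m (g) (g))) (g)) : A
        (g) : A
        (g) : A
      (m (g) (g)) : A
        (q) : B
        (q) : B
        (g) : A
      (r (q) (q) (g)) : A
        (q) : B
        (q) : B
        (g) : A
      (r (q) (q) (g)) : A
    (h (m (g) (g)) (r (q) (q) (g)) (r (q) (q) (g))) : A
        (g) : A
        (g) : A
        (g) : A
      (s (g) (g) (g)) : B
        (g) : A
        (g) : A
        (g) : A
      (s (g) (g) (g)) : B
      (g) : A
    (r (s (g) (g) (g)) (s (g) (g) (g)) (g)) : A
  (m (h (m (g) (g)) (r (q) (q) (g)) (r (q) (q) (g))) (r (s (g) (g) (g)) (s (g) (g) (g)) (g))) : A
(s (f (w (f (q) (q))) (s (h (g) (g) (g)) (r (q) (q) (g)) (r (q) (q) (g)))) (m (h (g) (h (g) (g) (g)) (m (g) (g))) (g)) (m (h (m (g) (g)) (r (q) (q) (g)) (r (q) (q) (g))) (r (s (g) (g) (g)) (s (g) (g) (g)) (g)))) : B

well-sorted; sort = B


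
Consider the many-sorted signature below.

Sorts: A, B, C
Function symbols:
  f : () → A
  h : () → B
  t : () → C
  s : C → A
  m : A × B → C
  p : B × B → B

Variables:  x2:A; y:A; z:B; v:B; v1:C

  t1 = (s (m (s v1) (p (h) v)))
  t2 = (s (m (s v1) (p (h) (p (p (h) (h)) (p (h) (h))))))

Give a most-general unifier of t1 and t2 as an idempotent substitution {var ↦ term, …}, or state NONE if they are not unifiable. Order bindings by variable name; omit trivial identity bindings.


{v ↦ (p (p (h) (h)) (p (h) (h)))}


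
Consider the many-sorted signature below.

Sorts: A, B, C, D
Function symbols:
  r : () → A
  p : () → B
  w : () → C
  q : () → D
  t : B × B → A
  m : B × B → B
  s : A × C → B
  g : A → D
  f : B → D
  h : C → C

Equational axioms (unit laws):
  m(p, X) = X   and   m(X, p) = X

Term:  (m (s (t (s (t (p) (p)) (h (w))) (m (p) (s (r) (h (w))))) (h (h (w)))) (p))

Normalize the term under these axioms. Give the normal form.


1. (m (s (t (s (t (p) (p)) (h (w))) (m (p) (s (r) (h (w))))) (h (h (w)))) (p))  →  (s (t (s (t (p) (p)) (h (w))) (m (p) (s (r) (h (w))))) (h (h (w))))
2. (s (t (s (t (p) (p)) (h (w))) (m (p) (s (r) (h (w))))) (h (h (w))))  →  (s (t (s (t (p) (p)) (h (w))) (s (r) (h (w)))) (h (h (w))))

normal form = (s (t (s (t (p) (p)) (h (w))) (s (r) (h (w)))) (h (h (w))))


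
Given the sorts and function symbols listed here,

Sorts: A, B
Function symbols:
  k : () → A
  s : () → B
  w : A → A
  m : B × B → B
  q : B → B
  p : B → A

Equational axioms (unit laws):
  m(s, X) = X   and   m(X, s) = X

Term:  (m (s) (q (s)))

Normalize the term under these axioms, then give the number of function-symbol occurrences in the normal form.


size = 2

1. (m (s) (q (s)))  →  (q (s))
normal form: (q (s))


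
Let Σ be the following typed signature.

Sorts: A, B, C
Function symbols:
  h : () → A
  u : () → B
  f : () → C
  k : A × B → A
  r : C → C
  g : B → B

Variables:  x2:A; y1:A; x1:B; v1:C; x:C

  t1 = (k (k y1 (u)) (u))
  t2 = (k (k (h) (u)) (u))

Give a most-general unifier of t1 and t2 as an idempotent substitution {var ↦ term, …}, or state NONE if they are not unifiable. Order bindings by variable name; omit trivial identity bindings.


{y1 ↦ (h)}


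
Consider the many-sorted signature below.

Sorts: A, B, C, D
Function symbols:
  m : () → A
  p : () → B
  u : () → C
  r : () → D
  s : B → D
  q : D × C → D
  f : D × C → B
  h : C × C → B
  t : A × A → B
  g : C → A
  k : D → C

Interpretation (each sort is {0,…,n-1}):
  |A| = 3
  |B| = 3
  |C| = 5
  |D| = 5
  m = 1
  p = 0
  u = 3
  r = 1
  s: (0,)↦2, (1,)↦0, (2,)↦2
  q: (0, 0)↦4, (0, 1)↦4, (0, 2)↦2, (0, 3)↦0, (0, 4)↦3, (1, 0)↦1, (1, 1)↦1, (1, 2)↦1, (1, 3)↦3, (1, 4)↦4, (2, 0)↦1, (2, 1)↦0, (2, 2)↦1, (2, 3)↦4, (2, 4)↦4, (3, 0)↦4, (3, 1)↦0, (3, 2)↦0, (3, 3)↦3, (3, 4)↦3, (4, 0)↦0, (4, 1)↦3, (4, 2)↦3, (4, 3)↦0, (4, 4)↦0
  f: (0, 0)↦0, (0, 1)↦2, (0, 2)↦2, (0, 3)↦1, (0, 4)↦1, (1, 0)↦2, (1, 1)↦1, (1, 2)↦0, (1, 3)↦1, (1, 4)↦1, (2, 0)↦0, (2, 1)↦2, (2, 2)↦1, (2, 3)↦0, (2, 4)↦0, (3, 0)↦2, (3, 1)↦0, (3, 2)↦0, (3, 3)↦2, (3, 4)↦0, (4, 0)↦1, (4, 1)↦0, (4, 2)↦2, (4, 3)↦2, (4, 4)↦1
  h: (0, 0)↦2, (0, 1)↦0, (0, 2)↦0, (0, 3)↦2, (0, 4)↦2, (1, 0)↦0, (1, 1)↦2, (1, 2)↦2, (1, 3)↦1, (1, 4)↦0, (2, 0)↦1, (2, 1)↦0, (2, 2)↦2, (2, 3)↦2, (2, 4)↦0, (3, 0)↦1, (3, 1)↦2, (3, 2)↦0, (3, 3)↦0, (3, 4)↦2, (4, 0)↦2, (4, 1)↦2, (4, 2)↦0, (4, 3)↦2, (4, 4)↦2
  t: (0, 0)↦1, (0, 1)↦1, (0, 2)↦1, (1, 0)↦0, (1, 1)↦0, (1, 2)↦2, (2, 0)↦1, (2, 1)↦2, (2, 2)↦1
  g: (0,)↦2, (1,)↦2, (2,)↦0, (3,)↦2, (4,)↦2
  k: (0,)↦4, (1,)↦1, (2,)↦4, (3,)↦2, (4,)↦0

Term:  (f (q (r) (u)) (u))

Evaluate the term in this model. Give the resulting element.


  r = 1
  u = 3
  (q (r) (u)) = q(1, 3) = 3
  u = 3
  (f (q (r) (u)) (u)) = f(3, 3) = 2

value = 2


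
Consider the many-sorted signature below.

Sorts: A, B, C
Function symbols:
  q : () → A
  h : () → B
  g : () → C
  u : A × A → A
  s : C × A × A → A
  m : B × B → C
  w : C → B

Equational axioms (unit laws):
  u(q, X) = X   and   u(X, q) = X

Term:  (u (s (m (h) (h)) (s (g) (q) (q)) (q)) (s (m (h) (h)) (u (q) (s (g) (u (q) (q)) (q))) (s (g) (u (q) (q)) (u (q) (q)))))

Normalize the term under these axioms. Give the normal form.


1. (u (s (m (h) (h)) (s (g) (q) (q)) (q)) (s (m (h) (h)) (u (q) (s (g) (u (q) (q)) (q))) (s (g) (u (q) (q)) (u (q) (q)))))  →  (u (s (m (h) (h)) (s (g) (q) (q)) (q)) (s (m (h) (h)) (s (g) (u (q) (q)) (q)) (s (g) (u (q) (q)) (u (q) (q)))))
2. (u (s (m (h) (h)) (s (g) (q) (q)) (q)) (s (m (h) (h)) (s (g) (u (q) (q)) (q)) (s (g) (u (q) (q)) (u (q) (q)))))  →  (u (s (m (h) (h)) (s (g) (q) (q)) (q)) (s (m (h) (h)) (s (g) (q) (q)) (s (g) (u (q) (q)) (u (q) (q)))))
3. (u (s (m (h) (h)) (s (g) (q) (q)) (q)) (s (m (h) (h)) (s (g) (q) (q)) (s (g) (u (q) (q)) (u (q) (q)))))  →  (u (s (m (h) (h)) (s (g) (q) (q)) (q)) (s (m (h) (h)) (s (g) (q) (q)) (s (g) (q) (u (q) (q)))))
4. (u (s (m (h) (h)) (s (g) (q) (q)) (q)) (s (m (h) (h)) (s (g) (q) (q)) (s (g) (q) (u (q) (q)))))  →  (u (s (m (h) (h)) (s (g) (q) (q)) (q)) (s (m (h) (h)) (s (g) (q) (q)) (s (g) (q) (q))))

normal form = (u (s (m (h) (h)) (s (g) (q) (q)) (q)) (s (m (h) (h)) (s (g) (q) (q)) (s (g) (q) (q))))
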